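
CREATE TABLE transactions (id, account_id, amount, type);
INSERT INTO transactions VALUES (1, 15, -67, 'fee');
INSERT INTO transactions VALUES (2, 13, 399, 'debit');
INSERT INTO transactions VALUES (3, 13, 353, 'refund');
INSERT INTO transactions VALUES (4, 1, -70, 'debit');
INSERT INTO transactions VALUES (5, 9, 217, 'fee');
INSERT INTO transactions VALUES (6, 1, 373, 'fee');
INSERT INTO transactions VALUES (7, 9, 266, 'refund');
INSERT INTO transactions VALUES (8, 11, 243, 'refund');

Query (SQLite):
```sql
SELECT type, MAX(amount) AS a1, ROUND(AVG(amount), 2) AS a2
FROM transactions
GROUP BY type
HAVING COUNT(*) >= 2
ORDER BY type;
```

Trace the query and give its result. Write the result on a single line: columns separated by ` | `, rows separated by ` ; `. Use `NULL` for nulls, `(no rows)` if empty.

debit | 399 | 164.5 ; fee | 373 | 174.33 ; refund | 353 | 287.33

Group transactions by type.
Per group compute: MAX(amount), ROUND(AVG(amount), 2).
HAVING: drop groups with fewer than 2 rows.
  debit: ids {2, 4} → MAX(amount)=399, ROUND(AVG(amount), 2)=164.5
  fee: ids {1, 5, 6} → MAX(amount)=373, ROUND(AVG(amount), 2)=174.33
  refund: ids {3, 7, 8} → MAX(amount)=353, ROUND(AVG(amount), 2)=287.33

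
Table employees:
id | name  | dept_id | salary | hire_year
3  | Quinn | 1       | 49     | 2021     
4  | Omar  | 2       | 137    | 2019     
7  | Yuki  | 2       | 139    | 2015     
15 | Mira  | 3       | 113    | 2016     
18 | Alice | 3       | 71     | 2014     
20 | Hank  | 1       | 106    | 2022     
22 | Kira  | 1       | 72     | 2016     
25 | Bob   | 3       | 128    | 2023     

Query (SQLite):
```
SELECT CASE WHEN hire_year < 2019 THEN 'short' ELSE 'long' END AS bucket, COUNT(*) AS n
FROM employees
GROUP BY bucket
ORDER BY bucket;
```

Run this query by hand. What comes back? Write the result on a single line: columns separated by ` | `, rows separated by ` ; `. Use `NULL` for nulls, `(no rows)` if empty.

long | 4 ; short | 4

Bucket rows by hire_year < 2019 → 'short' else 'long'; count each bucket.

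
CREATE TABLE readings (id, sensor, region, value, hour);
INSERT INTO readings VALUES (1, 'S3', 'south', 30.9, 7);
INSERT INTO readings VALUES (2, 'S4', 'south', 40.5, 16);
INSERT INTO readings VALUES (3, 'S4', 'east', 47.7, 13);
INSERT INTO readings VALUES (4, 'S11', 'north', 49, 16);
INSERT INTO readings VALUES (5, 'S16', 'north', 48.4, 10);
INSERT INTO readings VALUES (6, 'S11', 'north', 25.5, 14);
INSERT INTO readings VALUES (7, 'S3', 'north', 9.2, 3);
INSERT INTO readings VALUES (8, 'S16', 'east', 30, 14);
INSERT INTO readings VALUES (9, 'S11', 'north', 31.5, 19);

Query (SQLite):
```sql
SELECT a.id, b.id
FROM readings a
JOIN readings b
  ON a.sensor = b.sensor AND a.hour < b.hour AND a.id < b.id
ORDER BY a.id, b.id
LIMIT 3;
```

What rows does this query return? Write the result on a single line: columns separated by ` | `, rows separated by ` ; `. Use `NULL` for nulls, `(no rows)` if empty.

Pairs (a,b) with same sensor, a.hour < b.hour, a.id < b.id.
sensor groups: S11:{4,6,9} S16:{5,8} S3:{1,7} S4:{2,3}
Ordered by (a.id, b.id); first 3.

4 | 9 ; 5 | 8 ; 6 | 9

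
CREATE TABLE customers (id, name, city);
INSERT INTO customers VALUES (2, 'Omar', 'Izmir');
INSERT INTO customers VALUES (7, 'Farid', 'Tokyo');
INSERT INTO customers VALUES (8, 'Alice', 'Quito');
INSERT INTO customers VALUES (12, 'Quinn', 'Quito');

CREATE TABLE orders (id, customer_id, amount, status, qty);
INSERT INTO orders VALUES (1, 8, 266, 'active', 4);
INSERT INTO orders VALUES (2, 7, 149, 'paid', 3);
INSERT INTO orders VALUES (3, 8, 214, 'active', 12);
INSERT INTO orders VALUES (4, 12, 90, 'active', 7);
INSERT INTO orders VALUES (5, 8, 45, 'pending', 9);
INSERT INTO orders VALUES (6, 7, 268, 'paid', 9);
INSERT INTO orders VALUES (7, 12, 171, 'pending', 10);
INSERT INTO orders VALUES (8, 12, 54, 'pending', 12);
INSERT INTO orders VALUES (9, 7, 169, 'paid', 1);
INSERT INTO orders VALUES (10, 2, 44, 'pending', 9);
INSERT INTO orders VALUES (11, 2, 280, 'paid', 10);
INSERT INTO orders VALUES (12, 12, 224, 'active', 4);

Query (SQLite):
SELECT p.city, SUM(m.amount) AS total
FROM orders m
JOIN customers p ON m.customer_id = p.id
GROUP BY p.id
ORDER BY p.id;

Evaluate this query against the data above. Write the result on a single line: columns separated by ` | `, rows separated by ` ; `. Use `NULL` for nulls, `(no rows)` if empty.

Izmir | 324 ; Tokyo | 586 ; Quito | 525 ; Quito | 539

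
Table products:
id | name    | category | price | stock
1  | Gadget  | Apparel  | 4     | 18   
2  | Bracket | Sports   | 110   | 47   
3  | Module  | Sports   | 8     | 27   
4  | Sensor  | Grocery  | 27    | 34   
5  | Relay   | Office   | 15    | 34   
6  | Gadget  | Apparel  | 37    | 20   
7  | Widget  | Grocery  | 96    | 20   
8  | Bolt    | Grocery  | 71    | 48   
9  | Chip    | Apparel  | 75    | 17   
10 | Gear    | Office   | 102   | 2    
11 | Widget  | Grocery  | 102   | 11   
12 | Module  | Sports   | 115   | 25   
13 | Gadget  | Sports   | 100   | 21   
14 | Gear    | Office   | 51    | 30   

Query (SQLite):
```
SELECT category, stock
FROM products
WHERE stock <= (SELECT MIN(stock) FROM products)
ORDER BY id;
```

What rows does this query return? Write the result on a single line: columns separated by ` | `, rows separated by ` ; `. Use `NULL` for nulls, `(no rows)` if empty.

Office | 2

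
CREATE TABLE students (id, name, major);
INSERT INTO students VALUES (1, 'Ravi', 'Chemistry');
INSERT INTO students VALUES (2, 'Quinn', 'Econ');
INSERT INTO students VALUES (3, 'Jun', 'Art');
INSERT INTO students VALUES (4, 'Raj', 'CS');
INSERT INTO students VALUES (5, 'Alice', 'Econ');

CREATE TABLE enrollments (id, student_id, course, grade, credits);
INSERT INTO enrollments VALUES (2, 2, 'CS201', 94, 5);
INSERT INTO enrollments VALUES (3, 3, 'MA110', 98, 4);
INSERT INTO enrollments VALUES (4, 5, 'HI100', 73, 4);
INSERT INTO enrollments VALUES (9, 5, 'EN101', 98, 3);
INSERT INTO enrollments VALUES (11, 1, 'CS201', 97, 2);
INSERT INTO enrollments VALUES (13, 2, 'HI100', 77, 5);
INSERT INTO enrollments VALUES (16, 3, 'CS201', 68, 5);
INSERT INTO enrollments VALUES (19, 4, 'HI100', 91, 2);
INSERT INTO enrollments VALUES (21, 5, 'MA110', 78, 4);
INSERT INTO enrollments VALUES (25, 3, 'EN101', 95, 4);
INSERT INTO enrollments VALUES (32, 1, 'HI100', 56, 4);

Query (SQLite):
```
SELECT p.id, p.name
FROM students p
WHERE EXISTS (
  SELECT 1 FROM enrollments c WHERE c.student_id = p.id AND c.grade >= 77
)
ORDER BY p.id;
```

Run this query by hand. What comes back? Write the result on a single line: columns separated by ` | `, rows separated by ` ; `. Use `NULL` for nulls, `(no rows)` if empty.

1 | Ravi ; 2 | Quinn ; 3 | Jun ; 4 | Raj ; 5 | Alice

For each students row, check whether any enrollments with matching student_id has grade >= 77.
Keep rows where that is true.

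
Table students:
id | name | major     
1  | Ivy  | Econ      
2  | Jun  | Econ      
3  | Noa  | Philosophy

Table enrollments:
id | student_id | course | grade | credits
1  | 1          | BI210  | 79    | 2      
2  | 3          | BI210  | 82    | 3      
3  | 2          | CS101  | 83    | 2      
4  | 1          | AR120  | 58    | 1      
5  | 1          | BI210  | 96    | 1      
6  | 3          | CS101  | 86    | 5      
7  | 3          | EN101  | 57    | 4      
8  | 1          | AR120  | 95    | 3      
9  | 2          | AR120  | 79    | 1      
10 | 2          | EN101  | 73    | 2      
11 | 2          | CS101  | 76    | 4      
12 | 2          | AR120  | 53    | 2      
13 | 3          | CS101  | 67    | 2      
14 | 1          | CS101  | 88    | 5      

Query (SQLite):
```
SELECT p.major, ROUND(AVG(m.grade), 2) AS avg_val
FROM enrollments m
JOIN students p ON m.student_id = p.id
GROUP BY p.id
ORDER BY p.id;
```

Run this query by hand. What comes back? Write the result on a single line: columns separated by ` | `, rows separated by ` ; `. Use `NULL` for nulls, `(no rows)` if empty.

Econ | 83.2 ; Econ | 72.8 ; Philosophy | 73

Join each enrollments row to its students via student_id.
Group joined rows by students.id; compute ROUND(AVG(m.grade), 2) per group.
  1: ids {1, 4, 5, 8, 14} → ROUND(AVG(m.grade), 2)=83.2
  2: ids {3, 9, 10, 11, 12} → ROUND(AVG(m.grade), 2)=72.8
  3: ids {2, 6, 7, 13} → ROUND(AVG(m.grade), 2)=73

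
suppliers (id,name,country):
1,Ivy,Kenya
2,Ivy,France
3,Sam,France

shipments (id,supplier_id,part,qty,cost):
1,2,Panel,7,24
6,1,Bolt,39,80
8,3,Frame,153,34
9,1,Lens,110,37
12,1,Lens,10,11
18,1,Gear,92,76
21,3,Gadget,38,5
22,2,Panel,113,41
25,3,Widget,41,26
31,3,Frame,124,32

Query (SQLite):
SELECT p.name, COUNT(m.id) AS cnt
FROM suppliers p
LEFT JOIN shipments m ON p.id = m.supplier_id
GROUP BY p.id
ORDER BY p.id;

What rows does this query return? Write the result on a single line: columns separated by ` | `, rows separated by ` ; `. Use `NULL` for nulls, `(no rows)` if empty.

Ivy | 4 ; Ivy | 2 ; Sam | 4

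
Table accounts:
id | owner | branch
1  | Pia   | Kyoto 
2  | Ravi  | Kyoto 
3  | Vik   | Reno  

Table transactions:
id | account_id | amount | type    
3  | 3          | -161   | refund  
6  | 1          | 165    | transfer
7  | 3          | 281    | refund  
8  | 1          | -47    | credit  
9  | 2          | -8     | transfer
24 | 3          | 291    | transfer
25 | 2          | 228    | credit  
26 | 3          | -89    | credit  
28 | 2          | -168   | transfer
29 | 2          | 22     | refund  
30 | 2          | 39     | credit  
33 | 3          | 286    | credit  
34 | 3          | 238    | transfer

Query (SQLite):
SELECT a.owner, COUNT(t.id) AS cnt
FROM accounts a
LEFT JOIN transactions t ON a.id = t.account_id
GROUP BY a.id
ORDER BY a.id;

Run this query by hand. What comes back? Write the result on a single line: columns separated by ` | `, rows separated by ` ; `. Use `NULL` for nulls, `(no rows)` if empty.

Pia | 2 ; Ravi | 5 ; Vik | 6

LEFT JOIN keeps every accounts row; unmatched ones get NULL for transactions columns.
Group by accounts.id and compute COUNT(t.id). COUNT(col) of an all-NULL group is 0.
  1: ids {6, 8} → COUNT(t.id)=2
  2: ids {9, 25, 28, 29, 30} → COUNT(t.id)=5
  3: ids {3, 7, 24, 26, 33, 34} → COUNT(t.id)=6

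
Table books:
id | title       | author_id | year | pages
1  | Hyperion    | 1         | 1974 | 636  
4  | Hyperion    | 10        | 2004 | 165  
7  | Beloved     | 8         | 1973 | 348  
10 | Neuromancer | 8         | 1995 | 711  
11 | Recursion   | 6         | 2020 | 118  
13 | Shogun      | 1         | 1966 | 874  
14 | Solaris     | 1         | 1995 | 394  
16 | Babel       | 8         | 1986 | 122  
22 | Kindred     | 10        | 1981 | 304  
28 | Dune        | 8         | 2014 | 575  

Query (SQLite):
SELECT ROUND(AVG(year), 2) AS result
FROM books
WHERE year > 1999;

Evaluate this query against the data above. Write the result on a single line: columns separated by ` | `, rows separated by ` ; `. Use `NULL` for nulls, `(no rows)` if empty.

2012.67

Rows where year > 1999 → year values: [2004, 2020, 2014].
AVG = 6038 / 3 (rounded to 2 dp).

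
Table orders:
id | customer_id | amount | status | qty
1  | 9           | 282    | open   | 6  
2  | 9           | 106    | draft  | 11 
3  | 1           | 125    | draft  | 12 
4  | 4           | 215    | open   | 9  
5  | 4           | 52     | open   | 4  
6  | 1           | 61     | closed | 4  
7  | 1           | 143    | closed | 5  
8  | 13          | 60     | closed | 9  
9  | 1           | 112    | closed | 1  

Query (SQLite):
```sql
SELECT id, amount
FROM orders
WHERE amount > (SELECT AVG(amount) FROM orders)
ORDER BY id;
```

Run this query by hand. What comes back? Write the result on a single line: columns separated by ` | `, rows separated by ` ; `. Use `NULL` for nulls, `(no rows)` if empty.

Scalar subquery: AVG(amount) over all orders rows = 128.444444 (≈; comparison uses full precision).
Keep rows where amount > that value.

1 | 282 ; 4 | 215 ; 7 | 143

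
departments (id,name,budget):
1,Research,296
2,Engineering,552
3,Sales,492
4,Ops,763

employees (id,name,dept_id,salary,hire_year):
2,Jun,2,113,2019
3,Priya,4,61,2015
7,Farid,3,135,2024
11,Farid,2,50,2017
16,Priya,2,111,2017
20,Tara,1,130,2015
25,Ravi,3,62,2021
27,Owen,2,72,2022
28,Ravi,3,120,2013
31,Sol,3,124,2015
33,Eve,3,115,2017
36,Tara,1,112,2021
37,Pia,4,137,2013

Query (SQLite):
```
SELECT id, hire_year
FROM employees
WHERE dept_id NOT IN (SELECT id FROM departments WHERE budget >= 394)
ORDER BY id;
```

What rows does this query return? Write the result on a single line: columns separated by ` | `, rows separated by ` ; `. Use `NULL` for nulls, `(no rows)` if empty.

20 | 2015 ; 36 | 2021

Inner query: departments.id where budget >= 394.
Outer: keep employees rows whose dept_id is not in that set.
Inner query → {2, 3, 4}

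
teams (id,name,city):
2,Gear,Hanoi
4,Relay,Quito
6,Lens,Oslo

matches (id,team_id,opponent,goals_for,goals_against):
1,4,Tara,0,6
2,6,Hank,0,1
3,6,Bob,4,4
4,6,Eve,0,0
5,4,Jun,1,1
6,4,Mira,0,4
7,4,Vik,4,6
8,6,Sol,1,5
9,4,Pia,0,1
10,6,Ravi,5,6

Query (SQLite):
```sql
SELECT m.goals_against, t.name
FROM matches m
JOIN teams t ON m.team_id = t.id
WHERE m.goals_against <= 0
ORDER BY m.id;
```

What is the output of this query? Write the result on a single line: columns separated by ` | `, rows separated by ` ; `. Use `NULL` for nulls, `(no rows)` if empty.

0 | Lens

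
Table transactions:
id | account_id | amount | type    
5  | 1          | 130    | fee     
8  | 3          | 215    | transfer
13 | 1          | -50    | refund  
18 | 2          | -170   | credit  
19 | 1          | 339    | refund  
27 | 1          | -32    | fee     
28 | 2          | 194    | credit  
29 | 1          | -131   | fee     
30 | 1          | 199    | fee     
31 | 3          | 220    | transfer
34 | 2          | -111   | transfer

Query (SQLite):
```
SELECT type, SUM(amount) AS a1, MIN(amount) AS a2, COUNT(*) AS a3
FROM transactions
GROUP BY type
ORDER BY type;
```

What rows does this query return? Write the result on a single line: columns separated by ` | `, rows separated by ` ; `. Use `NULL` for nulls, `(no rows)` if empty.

credit | 24 | -170 | 2 ; fee | 166 | -131 | 4 ; refund | 289 | -50 | 2 ; transfer | 324 | -111 | 3

Group transactions by type.
Per group compute: SUM(amount), MIN(amount), COUNT(*).
  credit: ids {18, 28} → SUM(amount)=24, MIN(amount)=-170, COUNT(*)=2
  fee: ids {5, 27, 29, 30} → SUM(amount)=166, MIN(amount)=-131, COUNT(*)=4
  refund: ids {13, 19} → SUM(amount)=289, MIN(amount)=-50, COUNT(*)=2
  transfer: ids {8, 31, 34} → SUM(amount)=324, MIN(amount)=-111, COUNT(*)=3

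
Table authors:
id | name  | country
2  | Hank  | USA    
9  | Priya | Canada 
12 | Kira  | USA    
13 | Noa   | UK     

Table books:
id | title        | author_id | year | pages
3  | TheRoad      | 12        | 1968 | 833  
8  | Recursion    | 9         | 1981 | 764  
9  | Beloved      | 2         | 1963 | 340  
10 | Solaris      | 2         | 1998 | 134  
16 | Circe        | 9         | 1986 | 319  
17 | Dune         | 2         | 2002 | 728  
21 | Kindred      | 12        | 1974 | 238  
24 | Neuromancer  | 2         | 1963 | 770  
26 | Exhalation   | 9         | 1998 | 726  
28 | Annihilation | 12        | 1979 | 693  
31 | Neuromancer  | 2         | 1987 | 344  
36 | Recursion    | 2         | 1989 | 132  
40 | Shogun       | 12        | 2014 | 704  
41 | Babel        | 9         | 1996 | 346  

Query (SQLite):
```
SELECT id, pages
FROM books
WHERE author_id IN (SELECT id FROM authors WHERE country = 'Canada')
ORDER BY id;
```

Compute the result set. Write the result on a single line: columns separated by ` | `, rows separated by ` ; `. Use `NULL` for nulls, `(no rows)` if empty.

8 | 764 ; 16 | 319 ; 26 | 726 ; 41 | 346

Inner query: authors.id where country = 'Canada'.
Outer: keep books rows whose author_id is in that set.
Inner query → {9}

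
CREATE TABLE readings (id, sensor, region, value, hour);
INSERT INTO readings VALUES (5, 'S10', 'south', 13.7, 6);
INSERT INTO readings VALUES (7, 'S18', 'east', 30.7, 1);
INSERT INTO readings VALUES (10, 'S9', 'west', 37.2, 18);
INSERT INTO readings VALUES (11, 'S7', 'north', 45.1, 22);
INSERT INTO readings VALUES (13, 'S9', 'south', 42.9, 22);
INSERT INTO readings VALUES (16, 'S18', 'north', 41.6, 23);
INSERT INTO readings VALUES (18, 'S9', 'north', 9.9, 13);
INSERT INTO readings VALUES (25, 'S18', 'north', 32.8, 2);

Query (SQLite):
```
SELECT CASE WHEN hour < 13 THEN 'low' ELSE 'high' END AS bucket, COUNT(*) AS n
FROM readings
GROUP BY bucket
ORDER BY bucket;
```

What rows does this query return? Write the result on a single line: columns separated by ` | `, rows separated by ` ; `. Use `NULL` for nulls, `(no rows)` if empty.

Bucket rows by hour < 13 → 'low' else 'high'; count each bucket.

high | 5 ; low | 3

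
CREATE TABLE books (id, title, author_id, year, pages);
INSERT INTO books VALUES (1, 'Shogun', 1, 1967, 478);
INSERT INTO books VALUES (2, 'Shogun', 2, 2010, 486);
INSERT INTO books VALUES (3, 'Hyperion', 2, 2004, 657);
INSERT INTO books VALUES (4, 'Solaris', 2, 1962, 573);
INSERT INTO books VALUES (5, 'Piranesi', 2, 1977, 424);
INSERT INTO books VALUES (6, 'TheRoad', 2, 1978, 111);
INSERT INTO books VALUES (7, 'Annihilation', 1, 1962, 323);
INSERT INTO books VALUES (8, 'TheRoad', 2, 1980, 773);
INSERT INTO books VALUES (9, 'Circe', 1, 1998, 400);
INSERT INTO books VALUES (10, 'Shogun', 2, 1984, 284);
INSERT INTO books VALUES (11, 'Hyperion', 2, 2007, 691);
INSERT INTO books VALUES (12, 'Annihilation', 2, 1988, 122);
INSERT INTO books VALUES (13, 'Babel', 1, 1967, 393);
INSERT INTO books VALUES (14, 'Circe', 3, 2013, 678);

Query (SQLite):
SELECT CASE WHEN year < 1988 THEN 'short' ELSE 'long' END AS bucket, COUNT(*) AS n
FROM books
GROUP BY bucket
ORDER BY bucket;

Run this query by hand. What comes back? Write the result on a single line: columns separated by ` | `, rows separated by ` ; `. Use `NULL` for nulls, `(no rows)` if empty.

long | 6 ; short | 8

Bucket rows by year < 1988 → 'short' else 'long'; count each bucket.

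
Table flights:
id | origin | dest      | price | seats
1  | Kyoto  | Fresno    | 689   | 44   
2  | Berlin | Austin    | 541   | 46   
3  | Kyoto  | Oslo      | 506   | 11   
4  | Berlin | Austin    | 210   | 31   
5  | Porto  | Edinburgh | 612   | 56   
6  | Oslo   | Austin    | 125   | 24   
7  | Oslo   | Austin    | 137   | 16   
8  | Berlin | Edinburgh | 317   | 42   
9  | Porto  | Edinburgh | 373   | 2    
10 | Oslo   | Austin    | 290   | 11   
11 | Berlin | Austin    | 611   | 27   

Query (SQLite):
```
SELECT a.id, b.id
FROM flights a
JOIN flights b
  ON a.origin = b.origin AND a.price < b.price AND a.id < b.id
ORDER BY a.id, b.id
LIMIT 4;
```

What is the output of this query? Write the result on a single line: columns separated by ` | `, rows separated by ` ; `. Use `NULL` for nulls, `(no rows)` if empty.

Pairs (a,b) with same origin, a.price < b.price, a.id < b.id.
origin groups: Berlin:{2,4,8,11} Kyoto:{1,3} Oslo:{6,7,10} Porto:{5,9}
Ordered by (a.id, b.id); first 4.

2 | 11 ; 4 | 8 ; 4 | 11 ; 6 | 7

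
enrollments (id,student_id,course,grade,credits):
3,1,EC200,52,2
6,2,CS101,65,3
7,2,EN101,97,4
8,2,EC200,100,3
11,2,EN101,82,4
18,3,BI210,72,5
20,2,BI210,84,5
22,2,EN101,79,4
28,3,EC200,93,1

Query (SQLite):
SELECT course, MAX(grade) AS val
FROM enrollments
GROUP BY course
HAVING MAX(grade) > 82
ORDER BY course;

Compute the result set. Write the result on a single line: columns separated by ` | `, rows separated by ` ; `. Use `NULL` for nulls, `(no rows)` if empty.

Partition enrollments by course; compute MAX(grade) within each group.
HAVING: keep groups where MAX(grade) > 82.
  BI210: ids {18, 20} → MAX(grade)=84
  CS101: ids {6} → MAX(grade)=65
  EC200: ids {3, 8, 28} → MAX(grade)=100
  EN101: ids {7, 11, 22} → MAX(grade)=97

BI210 | 84 ; EC200 | 100 ; EN101 | 97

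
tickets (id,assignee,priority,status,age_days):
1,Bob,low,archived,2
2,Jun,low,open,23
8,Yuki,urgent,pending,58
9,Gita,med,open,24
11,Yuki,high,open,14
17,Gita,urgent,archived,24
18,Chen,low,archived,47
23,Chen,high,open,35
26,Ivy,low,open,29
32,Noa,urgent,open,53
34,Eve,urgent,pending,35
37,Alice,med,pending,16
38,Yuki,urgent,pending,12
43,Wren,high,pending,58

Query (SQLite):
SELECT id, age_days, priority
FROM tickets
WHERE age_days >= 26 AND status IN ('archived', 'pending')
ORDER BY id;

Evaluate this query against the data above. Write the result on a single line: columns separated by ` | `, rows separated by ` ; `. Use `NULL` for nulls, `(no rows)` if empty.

8 | 58 | urgent ; 18 | 47 | low ; 34 | 35 | urgent ; 43 | 58 | high

age_days >= 26: ids {8, 18, 23, 26, 32, 34, 43}
status IN ('archived', 'pending'): ids {1, 8, 17, 18, 34, 37, 38, 43}
Combine with AND.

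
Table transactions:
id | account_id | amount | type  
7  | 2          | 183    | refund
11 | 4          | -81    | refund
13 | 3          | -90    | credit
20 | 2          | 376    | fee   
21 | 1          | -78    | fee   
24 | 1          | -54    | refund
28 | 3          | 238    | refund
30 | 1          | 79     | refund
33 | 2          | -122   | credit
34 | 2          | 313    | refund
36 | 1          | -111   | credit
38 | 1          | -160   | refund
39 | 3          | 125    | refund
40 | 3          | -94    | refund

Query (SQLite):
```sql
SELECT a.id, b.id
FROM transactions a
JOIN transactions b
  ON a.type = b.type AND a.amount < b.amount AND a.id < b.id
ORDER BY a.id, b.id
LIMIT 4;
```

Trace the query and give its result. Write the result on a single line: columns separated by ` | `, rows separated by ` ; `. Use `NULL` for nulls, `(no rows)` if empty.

Pairs (a,b) with same type, a.amount < b.amount, a.id < b.id.
type groups: credit:{13,33,36} fee:{20,21} refund:{7,11,24,28,30,34,38,39,40}
Ordered by (a.id, b.id); first 4.

7 | 28 ; 7 | 34 ; 11 | 24 ; 11 | 28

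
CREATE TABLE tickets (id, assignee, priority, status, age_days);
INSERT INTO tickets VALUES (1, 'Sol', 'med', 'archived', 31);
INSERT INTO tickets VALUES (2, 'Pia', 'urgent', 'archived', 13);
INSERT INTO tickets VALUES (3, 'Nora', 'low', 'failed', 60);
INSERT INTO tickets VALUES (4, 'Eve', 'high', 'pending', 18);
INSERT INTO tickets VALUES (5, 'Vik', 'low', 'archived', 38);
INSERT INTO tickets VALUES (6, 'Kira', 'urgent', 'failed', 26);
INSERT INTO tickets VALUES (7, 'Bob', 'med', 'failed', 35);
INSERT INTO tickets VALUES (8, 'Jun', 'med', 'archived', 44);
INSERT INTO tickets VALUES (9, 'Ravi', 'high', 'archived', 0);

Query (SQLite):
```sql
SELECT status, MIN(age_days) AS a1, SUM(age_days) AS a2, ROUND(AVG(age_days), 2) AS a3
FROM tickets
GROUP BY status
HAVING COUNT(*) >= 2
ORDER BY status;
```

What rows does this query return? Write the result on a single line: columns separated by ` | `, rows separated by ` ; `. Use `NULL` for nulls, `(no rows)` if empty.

Group tickets by status.
Per group compute: MIN(age_days), SUM(age_days), ROUND(AVG(age_days), 2).
HAVING: drop groups with fewer than 2 rows.
  archived: ids {1, 2, 5, 8, 9} → MIN(age_days)=0, SUM(age_days)=126, ROUND(AVG(age_days), 2)=25.2
  failed: ids {3, 6, 7} → MIN(age_days)=26, SUM(age_days)=121, ROUND(AVG(age_days), 2)=40.33
  pending: ids {4} → MIN(age_days)=18, SUM(age_days)=18, ROUND(AVG(age_days), 2)=18

archived | 0 | 126 | 25.2 ; failed | 26 | 121 | 40.33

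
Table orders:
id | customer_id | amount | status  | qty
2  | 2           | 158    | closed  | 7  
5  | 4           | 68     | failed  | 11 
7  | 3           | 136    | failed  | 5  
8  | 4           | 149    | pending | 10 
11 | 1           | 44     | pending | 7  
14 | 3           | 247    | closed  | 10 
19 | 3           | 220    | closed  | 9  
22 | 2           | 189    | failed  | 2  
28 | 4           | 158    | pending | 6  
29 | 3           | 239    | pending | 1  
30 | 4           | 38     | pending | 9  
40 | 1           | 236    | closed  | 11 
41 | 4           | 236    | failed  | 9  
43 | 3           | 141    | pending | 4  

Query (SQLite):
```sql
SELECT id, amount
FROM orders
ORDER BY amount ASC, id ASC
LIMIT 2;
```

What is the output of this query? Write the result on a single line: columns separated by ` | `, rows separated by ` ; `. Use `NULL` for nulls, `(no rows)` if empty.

Sort by amount asc, tiebreak id asc: (38, id=30), (44, id=11), (68, id=5), (136, id=7), (141, id=43) …. Take first 2.

30 | 38 ; 11 | 44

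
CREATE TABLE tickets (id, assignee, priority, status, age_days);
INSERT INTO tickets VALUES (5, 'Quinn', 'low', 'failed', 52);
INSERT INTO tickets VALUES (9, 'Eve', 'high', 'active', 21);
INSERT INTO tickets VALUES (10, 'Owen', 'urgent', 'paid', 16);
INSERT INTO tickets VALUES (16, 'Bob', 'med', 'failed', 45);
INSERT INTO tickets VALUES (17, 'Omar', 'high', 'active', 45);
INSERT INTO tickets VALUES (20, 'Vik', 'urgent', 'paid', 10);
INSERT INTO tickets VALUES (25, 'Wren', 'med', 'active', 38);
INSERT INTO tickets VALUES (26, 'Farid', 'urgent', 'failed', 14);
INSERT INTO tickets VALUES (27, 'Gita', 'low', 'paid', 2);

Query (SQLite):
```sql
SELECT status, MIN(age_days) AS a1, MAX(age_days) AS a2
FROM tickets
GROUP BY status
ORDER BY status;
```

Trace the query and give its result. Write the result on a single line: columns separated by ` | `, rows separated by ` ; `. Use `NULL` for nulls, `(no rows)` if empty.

Group tickets by status.
Per group compute: MIN(age_days), MAX(age_days).
  active: ids {9, 17, 25} → MIN(age_days)=21, MAX(age_days)=45
  failed: ids {5, 16, 26} → MIN(age_days)=14, MAX(age_days)=52
  paid: ids {10, 20, 27} → MIN(age_days)=2, MAX(age_days)=16

active | 21 | 45 ; failed | 14 | 52 ; paid | 2 | 16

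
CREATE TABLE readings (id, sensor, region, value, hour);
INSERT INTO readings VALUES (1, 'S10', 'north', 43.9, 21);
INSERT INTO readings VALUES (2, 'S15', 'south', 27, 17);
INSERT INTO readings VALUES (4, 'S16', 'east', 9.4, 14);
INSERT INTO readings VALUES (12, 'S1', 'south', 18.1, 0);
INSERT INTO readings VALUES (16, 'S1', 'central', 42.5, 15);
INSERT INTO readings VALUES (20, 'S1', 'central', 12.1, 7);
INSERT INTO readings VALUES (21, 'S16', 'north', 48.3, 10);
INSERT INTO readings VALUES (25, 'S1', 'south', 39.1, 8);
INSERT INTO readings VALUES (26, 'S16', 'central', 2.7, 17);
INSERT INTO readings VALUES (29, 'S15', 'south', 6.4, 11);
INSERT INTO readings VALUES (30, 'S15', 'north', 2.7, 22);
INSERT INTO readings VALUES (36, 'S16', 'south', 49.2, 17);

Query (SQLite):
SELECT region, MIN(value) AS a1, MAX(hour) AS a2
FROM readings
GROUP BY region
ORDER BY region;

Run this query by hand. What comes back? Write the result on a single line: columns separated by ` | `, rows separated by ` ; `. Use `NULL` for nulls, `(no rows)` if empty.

Group readings by region.
Per group compute: MIN(value), MAX(hour).
  central: ids {16, 20, 26} → MIN(value)=2.7, MAX(hour)=17
  east: ids {4} → MIN(value)=9.4, MAX(hour)=14
  north: ids {1, 21, 30} → MIN(value)=2.7, MAX(hour)=22
  south: ids {2, 12, 25, 29, 36} → MIN(value)=6.4, MAX(hour)=17

central | 2.7 | 17 ; east | 9.4 | 14 ; north | 2.7 | 22 ; south | 6.4 | 17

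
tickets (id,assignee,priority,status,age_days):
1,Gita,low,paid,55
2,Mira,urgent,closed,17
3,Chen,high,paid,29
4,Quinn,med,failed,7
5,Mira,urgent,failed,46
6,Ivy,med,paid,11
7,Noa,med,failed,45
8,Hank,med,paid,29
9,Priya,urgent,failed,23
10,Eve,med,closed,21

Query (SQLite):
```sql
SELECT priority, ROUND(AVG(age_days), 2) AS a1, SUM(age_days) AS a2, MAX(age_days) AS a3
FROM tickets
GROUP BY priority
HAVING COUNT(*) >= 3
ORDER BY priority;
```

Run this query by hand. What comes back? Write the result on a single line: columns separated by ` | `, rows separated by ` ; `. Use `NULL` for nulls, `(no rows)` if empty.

Group tickets by priority.
Per group compute: ROUND(AVG(age_days), 2), SUM(age_days), MAX(age_days).
HAVING: drop groups with fewer than 3 rows.
  high: ids {3} → ROUND(AVG(age_days), 2)=29, SUM(age_days)=29, MAX(age_days)=29
  low: ids {1} → ROUND(AVG(age_days), 2)=55, SUM(age_days)=55, MAX(age_days)=55
  med: ids {4, 6, 7, 8, 10} → ROUND(AVG(age_days), 2)=22.6, SUM(age_days)=113, MAX(age_days)=45
  urgent: ids {2, 5, 9} → ROUND(AVG(age_days), 2)=28.67, SUM(age_days)=86, MAX(age_days)=46

med | 22.6 | 113 | 45 ; urgent | 28.67 | 86 | 46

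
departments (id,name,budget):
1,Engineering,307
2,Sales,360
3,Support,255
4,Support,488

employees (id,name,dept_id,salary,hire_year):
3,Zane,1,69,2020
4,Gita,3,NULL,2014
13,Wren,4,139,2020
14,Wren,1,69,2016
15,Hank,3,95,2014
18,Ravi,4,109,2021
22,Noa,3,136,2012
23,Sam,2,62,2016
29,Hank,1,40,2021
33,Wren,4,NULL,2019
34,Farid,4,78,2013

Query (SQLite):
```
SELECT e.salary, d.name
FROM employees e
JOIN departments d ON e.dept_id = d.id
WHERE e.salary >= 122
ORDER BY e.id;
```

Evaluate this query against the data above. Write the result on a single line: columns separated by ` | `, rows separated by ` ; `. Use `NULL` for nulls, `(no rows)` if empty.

Each employees row matches the departments row where dept_id = departments.id.
Then keep rows with e.salary >= 122.

139 | Support ; 136 | Support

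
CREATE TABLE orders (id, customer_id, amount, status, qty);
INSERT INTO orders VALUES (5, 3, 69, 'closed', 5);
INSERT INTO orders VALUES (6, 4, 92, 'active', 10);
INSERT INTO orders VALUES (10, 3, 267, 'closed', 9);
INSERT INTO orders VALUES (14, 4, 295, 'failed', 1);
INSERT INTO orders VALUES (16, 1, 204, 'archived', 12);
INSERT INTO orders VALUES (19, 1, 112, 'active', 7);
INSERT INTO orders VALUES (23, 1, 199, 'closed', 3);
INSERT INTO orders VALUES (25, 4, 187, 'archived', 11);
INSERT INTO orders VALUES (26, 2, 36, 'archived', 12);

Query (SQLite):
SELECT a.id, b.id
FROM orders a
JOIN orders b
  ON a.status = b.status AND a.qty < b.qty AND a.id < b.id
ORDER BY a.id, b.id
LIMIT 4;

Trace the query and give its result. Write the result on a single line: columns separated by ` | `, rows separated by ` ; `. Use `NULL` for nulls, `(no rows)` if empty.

5 | 10 ; 25 | 26

Pairs (a,b) with same status, a.qty < b.qty, a.id < b.id.
status groups: active:{6,19} archived:{16,25,26} closed:{5,10,23} failed:{14}
Ordered by (a.id, b.id); first 4.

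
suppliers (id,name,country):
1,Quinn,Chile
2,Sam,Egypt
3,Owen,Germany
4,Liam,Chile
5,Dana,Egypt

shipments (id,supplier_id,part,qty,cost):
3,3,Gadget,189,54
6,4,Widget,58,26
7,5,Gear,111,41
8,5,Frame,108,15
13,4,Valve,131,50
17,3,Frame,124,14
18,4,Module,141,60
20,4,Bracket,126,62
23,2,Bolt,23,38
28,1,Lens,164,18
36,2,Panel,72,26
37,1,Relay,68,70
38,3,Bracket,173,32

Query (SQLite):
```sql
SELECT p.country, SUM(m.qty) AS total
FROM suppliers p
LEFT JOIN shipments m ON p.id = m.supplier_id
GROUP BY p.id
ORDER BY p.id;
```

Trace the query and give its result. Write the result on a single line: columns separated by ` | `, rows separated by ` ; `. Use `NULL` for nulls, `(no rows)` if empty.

LEFT JOIN keeps every suppliers row; unmatched ones get NULL for shipments columns.
Group by suppliers.id and compute SUM(m.qty). SUM over an all-NULL group is NULL.
  1: ids {28, 37} → SUM(m.qty)=232
  2: ids {23, 36} → SUM(m.qty)=95
  3: ids {3, 17, 38} → SUM(m.qty)=486
  4: ids {6, 13, 18, 20} → SUM(m.qty)=456
  5: ids {7, 8} → SUM(m.qty)=219

Chile | 232 ; Egypt | 95 ; Germany | 486 ; Chile | 456 ; Egypt | 219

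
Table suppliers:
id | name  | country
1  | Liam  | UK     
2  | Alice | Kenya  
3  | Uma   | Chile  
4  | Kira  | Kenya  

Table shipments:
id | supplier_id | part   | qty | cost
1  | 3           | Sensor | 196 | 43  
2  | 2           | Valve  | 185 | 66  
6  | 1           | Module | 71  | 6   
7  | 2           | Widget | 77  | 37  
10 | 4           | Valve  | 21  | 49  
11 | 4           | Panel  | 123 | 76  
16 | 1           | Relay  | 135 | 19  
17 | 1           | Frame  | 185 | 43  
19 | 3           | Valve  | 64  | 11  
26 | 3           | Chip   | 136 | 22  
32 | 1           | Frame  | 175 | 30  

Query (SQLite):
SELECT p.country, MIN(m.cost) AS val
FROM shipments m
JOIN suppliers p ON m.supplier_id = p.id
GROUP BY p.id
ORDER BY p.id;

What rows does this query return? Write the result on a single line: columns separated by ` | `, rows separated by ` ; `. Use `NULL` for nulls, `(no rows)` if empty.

Join each shipments row to its suppliers via supplier_id.
Group joined rows by suppliers.id; compute MIN(m.cost) per group.
  1: ids {6, 16, 17, 32} → MIN(m.cost)=6
  2: ids {2, 7} → MIN(m.cost)=37
  3: ids {1, 19, 26} → MIN(m.cost)=11
  4: ids {10, 11} → MIN(m.cost)=49

UK | 6 ; Kenya | 37 ; Chile | 11 ; Kenya | 49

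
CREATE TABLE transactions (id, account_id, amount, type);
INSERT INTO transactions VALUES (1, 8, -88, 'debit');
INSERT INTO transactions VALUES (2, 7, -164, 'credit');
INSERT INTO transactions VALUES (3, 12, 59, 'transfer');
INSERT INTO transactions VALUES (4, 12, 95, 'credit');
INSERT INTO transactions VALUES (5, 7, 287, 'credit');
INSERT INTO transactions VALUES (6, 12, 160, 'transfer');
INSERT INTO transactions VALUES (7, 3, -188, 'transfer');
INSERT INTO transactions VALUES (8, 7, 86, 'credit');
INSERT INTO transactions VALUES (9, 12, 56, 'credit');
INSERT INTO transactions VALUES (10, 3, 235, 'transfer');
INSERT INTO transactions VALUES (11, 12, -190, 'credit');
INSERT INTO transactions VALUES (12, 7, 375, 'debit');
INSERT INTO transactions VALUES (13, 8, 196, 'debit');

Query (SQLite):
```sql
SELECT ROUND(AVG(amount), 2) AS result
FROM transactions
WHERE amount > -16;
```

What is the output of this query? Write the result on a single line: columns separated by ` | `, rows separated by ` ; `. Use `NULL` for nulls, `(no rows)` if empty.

172.11

Rows where amount > -16 → amount values: [59, 95, 287, 160, 86, 56, 235, 375, 196].
AVG = 1549 / 9 (rounded to 2 dp).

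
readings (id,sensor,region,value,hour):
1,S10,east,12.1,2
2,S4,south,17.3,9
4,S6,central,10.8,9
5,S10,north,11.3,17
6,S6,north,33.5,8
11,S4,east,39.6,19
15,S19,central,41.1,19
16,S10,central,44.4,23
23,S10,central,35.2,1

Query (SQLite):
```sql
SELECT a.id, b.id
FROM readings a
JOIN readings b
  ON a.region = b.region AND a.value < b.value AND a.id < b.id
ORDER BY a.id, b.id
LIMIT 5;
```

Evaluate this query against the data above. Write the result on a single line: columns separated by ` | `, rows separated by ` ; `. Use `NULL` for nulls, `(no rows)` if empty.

Pairs (a,b) with same region, a.value < b.value, a.id < b.id.
region groups: central:{4,15,16,23} east:{1,11} north:{5,6} south:{2}
Ordered by (a.id, b.id); first 5.

1 | 11 ; 4 | 15 ; 4 | 16 ; 4 | 23 ; 5 | 6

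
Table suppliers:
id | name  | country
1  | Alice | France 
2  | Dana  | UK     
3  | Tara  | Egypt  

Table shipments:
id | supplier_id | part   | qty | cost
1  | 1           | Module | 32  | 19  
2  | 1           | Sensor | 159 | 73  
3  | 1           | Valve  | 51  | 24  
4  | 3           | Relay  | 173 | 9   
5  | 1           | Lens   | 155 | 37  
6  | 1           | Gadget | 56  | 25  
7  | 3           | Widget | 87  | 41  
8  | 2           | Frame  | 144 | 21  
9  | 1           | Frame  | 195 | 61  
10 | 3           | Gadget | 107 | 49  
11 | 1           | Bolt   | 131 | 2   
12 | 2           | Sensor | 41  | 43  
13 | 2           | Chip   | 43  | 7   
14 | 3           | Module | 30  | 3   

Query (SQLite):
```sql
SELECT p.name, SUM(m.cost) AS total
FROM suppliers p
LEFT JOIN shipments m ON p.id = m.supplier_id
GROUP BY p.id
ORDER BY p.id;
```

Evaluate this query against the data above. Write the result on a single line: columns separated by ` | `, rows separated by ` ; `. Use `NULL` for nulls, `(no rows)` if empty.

LEFT JOIN keeps every suppliers row; unmatched ones get NULL for shipments columns.
Group by suppliers.id and compute SUM(m.cost). SUM over an all-NULL group is NULL.
  1: ids {1, 2, 3, 5, 6, 9, 11} → SUM(m.cost)=241
  2: ids {8, 12, 13} → SUM(m.cost)=71
  3: ids {4, 7, 10, 14} → SUM(m.cost)=102

Alice | 241 ; Dana | 71 ; Tara | 102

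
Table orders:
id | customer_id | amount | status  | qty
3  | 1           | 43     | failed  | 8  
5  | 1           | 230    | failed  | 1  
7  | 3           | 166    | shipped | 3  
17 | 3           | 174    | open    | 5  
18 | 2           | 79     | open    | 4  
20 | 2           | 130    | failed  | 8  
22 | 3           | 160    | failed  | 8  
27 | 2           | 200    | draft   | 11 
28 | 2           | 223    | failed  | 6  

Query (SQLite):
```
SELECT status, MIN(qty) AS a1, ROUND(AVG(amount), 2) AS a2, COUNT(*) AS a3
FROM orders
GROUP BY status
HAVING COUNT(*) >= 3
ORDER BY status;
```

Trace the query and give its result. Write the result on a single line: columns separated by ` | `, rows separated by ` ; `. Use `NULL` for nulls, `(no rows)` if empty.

Group orders by status.
Per group compute: MIN(qty), ROUND(AVG(amount), 2), COUNT(*).
HAVING: drop groups with fewer than 3 rows.
  draft: ids {27} → MIN(qty)=11, ROUND(AVG(amount), 2)=200, COUNT(*)=1
  failed: ids {3, 5, 20, 22, 28} → MIN(qty)=1, ROUND(AVG(amount), 2)=157.2, COUNT(*)=5
  open: ids {17, 18} → MIN(qty)=4, ROUND(AVG(amount), 2)=126.5, COUNT(*)=2
  shipped: ids {7} → MIN(qty)=3, ROUND(AVG(amount), 2)=166, COUNT(*)=1

failed | 1 | 157.2 | 5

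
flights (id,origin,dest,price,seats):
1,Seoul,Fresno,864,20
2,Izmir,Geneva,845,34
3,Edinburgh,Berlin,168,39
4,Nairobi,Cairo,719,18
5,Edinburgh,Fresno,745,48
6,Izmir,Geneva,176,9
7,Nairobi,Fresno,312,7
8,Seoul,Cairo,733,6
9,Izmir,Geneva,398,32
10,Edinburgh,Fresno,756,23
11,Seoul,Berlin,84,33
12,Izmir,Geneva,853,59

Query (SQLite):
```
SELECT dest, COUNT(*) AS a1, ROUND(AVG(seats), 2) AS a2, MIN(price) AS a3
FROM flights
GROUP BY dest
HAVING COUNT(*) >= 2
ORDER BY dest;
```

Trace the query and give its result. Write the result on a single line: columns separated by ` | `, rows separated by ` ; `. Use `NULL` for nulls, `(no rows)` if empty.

Berlin | 2 | 36 | 84 ; Cairo | 2 | 12 | 719 ; Fresno | 4 | 24.5 | 312 ; Geneva | 4 | 33.5 | 176

Group flights by dest.
Per group compute: COUNT(*), ROUND(AVG(seats), 2), MIN(price).
HAVING: drop groups with fewer than 2 rows.
  Berlin: ids {3, 11} → COUNT(*)=2, ROUND(AVG(seats), 2)=36, MIN(price)=84
  Cairo: ids {4, 8} → COUNT(*)=2, ROUND(AVG(seats), 2)=12, MIN(price)=719
  Fresno: ids {1, 5, 7, 10} → COUNT(*)=4, ROUND(AVG(seats), 2)=24.5, MIN(price)=312
  Geneva: ids {2, 6, 9, 12} → COUNT(*)=4, ROUND(AVG(seats), 2)=33.5, MIN(price)=176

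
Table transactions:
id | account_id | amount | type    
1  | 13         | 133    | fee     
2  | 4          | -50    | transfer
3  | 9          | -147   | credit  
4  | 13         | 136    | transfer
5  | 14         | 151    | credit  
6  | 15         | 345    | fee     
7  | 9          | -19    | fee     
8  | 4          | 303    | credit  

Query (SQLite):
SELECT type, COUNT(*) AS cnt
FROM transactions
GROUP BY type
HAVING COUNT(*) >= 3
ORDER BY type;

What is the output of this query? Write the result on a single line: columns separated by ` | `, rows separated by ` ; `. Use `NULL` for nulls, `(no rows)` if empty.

credit | 3 ; fee | 3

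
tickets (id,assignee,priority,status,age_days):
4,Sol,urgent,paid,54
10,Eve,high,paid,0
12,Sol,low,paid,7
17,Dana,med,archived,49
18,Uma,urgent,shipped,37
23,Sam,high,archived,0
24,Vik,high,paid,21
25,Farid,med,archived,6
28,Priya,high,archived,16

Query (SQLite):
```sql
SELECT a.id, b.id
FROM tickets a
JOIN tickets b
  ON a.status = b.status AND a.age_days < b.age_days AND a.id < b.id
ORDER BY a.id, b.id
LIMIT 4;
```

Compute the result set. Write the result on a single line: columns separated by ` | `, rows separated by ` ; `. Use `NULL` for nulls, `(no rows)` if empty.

Pairs (a,b) with same status, a.age_days < b.age_days, a.id < b.id.
status groups: archived:{17,23,25,28} paid:{4,10,12,24} shipped:{18}
Ordered by (a.id, b.id); first 4.

10 | 12 ; 10 | 24 ; 12 | 24 ; 23 | 25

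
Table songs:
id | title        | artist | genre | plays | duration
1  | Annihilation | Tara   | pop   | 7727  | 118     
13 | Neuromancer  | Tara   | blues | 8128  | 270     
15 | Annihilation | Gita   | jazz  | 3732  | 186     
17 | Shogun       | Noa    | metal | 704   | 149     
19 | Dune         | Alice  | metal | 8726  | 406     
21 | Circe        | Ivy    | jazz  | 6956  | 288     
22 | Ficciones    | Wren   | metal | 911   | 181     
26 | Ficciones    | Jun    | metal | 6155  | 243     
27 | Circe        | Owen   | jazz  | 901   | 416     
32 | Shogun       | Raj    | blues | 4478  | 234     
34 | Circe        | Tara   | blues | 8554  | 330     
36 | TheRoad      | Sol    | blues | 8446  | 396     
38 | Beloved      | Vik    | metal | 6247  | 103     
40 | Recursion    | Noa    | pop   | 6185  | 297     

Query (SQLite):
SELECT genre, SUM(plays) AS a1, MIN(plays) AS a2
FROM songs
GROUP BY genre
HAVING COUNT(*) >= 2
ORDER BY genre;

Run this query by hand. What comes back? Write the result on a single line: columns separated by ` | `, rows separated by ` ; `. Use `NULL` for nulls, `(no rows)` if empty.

Group songs by genre.
Per group compute: SUM(plays), MIN(plays).
HAVING: drop groups with fewer than 2 rows.
  blues: ids {13, 32, 34, 36} → SUM(plays)=29606, MIN(plays)=4478
  jazz: ids {15, 21, 27} → SUM(plays)=11589, MIN(plays)=901
  metal: ids {17, 19, 22, 26, 38} → SUM(plays)=22743, MIN(plays)=704
  pop: ids {1, 40} → SUM(plays)=13912, MIN(plays)=6185

blues | 29606 | 4478 ; jazz | 11589 | 901 ; metal | 22743 | 704 ; pop | 13912 | 6185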